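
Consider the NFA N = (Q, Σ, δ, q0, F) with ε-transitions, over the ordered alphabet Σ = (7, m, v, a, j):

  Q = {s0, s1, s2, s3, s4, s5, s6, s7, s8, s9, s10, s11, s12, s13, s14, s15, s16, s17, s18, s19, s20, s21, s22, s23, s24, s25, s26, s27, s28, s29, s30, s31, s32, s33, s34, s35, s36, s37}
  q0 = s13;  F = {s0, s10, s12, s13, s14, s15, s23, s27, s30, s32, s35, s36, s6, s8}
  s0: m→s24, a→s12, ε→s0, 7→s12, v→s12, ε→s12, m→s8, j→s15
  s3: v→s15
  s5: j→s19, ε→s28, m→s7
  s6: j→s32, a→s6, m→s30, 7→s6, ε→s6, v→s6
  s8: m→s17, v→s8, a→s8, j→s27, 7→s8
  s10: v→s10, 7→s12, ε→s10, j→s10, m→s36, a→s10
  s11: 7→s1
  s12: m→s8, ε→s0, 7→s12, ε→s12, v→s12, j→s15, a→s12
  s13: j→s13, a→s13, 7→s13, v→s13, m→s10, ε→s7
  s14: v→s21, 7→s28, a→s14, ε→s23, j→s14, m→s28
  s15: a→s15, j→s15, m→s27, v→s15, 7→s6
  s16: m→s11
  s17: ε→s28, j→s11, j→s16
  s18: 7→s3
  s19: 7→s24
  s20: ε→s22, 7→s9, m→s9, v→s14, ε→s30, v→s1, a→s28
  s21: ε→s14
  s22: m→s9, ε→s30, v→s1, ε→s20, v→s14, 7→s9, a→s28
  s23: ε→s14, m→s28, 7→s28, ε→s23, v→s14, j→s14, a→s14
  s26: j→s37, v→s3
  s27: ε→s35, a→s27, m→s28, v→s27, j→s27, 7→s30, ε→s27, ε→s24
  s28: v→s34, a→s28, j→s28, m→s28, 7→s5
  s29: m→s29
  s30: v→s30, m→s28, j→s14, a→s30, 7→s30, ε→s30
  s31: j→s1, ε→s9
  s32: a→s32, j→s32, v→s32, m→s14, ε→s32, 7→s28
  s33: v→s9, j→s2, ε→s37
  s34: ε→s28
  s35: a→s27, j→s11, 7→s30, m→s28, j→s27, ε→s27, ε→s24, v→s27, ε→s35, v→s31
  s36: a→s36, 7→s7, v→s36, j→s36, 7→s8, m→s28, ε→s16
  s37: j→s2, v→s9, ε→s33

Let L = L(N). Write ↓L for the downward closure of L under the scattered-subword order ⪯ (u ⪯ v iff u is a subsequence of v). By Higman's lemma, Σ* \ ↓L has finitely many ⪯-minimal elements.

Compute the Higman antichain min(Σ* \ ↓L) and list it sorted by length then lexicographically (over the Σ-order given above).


|Q|=38, |F|=14, |δ|=136 (30 ε).
min D↑ (12 st, q0=0, F={6}): 0:7→0,m→1,v→0,a→0,j→0 1:7→2,m→3,v→1,a→1,j→1 2:7→2,m→4,v→2,a→2,j→5 3:7→4,m→6,v→3,a→3,j→3 4:7→4,m→6,v→4,a→4,j→7 5:7→8,m→7,v→5,a→5,j→5 6:7→6,m→6,v→6,a→6,j→6 7:7→9,m→6,v→7,a→7,j→7 8:7→8,m→9,v→8,a→8,j→10 9:7→9,m→6,v→9,a→9,j→11 10:7→6,m→11,v→10,a→10,j→10 11:7→6,m→6,v→11,a→11,j→11.
'mmm': run [27, 26, 20, 10] end={s1,s11,s16,s17,s19,s24,s28,s34,s5,s7} rej; 3/3 del acc.
'm7j7j7': N↓-sim [27, 26, 24, 20, 13, 10, 6] end={s19,s24,s28,s34,s5,s7} — reject; 6/6 single-dels accept.
2 obstructions.

A = [mmm, m7j7j7].


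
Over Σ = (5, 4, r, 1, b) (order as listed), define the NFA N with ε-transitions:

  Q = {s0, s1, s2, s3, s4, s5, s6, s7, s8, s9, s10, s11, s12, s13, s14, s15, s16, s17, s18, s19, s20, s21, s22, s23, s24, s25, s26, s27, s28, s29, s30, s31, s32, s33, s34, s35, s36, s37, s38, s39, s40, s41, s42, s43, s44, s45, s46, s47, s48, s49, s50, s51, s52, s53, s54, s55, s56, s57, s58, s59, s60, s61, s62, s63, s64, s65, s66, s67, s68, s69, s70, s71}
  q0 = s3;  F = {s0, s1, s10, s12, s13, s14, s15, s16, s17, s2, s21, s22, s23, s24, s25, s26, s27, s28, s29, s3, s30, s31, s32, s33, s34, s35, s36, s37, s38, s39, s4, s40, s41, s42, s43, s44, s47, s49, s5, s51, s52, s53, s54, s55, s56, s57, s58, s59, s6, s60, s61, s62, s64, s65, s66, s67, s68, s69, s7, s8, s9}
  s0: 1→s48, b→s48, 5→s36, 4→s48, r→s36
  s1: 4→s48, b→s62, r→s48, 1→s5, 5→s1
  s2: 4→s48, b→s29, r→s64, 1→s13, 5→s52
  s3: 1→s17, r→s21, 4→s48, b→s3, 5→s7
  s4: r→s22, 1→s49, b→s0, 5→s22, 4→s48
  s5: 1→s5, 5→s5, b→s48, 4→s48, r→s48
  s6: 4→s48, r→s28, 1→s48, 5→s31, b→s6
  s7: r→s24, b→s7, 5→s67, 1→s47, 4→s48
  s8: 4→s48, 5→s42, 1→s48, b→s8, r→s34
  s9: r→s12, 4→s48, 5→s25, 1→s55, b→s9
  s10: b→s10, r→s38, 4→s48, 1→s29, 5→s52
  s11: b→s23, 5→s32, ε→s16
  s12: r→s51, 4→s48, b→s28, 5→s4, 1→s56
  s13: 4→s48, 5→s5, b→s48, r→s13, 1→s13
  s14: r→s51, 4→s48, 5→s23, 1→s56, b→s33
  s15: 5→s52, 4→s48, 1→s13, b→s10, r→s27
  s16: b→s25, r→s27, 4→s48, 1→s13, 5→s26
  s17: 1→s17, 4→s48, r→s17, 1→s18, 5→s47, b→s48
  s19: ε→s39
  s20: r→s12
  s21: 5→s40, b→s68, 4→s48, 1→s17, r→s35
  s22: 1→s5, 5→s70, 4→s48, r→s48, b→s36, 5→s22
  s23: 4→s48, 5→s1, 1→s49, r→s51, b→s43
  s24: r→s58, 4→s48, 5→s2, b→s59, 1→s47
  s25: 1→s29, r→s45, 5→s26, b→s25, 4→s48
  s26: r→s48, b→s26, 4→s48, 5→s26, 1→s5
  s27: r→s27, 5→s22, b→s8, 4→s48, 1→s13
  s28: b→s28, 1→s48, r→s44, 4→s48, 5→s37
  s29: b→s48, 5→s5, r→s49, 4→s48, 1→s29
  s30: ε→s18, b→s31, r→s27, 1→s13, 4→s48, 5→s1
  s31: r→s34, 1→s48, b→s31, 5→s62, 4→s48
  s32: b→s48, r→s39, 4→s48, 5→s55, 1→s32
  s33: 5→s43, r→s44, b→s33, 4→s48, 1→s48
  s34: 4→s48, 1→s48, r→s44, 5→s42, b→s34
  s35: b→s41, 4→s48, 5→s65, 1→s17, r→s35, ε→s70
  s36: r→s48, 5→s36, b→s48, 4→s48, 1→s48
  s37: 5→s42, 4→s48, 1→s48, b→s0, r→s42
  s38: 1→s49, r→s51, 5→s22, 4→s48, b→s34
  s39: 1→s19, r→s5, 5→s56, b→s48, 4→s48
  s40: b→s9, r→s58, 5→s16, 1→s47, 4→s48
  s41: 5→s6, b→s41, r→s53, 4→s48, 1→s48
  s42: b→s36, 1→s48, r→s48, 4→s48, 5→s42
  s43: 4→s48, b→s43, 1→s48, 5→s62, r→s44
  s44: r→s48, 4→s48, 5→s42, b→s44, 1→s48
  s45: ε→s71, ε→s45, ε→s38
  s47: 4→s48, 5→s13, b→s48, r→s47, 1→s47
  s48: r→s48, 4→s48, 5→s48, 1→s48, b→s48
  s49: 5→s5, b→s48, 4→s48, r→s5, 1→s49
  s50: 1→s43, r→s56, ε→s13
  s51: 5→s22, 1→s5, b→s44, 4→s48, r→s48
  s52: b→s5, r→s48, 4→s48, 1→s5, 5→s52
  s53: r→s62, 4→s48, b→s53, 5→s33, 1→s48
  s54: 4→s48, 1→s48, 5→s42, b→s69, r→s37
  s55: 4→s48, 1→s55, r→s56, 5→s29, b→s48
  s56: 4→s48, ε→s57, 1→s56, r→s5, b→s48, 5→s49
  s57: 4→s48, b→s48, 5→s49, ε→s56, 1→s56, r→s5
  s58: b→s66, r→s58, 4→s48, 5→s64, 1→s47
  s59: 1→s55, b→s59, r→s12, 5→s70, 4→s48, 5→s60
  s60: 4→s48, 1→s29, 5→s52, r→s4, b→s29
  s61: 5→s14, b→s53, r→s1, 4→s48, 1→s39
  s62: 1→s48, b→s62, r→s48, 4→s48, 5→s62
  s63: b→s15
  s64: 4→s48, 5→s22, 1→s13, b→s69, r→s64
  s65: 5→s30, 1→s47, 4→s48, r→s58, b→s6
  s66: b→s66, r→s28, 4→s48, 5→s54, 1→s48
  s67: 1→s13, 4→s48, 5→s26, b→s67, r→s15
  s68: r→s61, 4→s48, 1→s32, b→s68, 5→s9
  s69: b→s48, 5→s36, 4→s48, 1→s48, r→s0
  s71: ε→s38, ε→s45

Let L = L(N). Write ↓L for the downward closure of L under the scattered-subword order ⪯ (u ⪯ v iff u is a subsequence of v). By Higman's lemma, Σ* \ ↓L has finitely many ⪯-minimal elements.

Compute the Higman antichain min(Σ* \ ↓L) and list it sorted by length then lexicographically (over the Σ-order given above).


|Q|=72, |F|=61, |δ|=331 (12 ε).
min D↑ (61 st, q0=0, F={2}): 0:5→1,4→2,r→3,1→4,b→0 1:5→5,4→2,r→6,1→7,b→1 2:5→2,4→2,r→2,1→2,b→2 3:5→8,4→2,r→9,1→4,b→10 4:5→7,4→2,r→4,1→4,b→2 5:5→11,4→2,r→12,1→13,b→5 6:5→14,4→2,r→15,1→7,b→16 7:5→13,4→2,r→7,1→7,b→2 8:5→17,4→2,r→15,1→7,b→18 9:5→19,4→2,r→9,1→4,b→20 10:5→18,4→2,r→21,1→22,b→10 11:5→11,4→2,r→2,1→23,b→11 12:5→24,4→2,r→25,1→13,b→26 13:5→23,4→2,r→13,1→13,b→2 14:5→24,4→2,r→27,1→13,b→28 15:5→27,4→2,r→15,1→7,b→29 16:5→30,4→2,r→31,1→32,b→16 17:5→11,4→2,r→25,1→13,b→33 18:5→33,4→2,r→31,1→32,b→18 19:5→34,4→2,r→15,1→7,b→35 20:5→35,4→2,r→36,1→2,b→20 21:5→37,4→2,r→38,1→39,b→36 22:5→32,4→2,r→39,1→22,b→2 23:5→23,4→2,r→2,1→23,b→2 24:5→24,4→2,r→2,1→23,b→23 25:5→40,4→2,r→25,1→13,b→41 26:5→24,4→2,r→42,1→28,b→26 27:5→40,4→2,r→27,1→13,b→43 28:5→23,4→2,r→44,1→28,b→2 29:5→45,4→2,r→46,1→2,b→29 30:5→24,4→2,r→47,1→28,b→28 31:5→47,4→2,r→48,1→49,b→46 32:5→28,4→2,r→49,1→32,b→2 33:5→11,4→2,r→42,1→28,b→33 34:5→38,4→2,r→25,1→13,b→50 35:5→50,4→2,r→46,1→2,b→35 36:5→51,4→2,r→52,1→2,b→36 37:5→53,4→2,r→48,1→49,b→51 38:5→38,4→2,r→2,1→23,b→52 39:5→49,4→2,r→23,1→39,b→2 40:5→40,4→2,r→2,1→23,b→54 41:5→55,4→2,r→56,1→2,b→41 42:5→40,4→2,r→48,1→44,b→56 43:5→54,4→2,r→57,1→2,b→2 44:5→23,4→2,r→23,1→44,b→2 45:5→55,4→2,r→58,1→2,b→43 46:5→58,4→2,r→59,1→2,b→46 47:5→40,4→2,r→40,1→44,b→57 48:5→40,4→2,r→2,1→23,b→59 49:5→44,4→2,r→23,1→49,b→2 50:5→52,4→2,r→56,1→2,b→50 51:5→60,4→2,r→59,1→2,b→51 52:5→52,4→2,r→2,1→2,b→52 53:5→38,4→2,r→48,1→44,b→60 54:5→54,4→2,r→2,1→2,b→2 55:5→55,4→2,r→2,1→2,b→54 56:5→55,4→2,r→59,1→2,b→56 57:5→54,4→2,r→54,1→2,b→2 58:5→55,4→2,r→55,1→2,b→57 59:5→55,4→2,r→2,1→2,b→59 60:5→52,4→2,r→59,1→2,b→60 (ε-aug+det+¬).
'4': |S_i|=[67, 1] end={s48} — reject; 1/1 del acc.
'1b': |S_i|=[67, 14, 1] end={s48} — reject; 2/2 del acc.
'555r': N↓-sim [67, 56, 39, 10, 1] end={s48} — reject; 4/4 deletions ∈↓L.
'rrb1': run [67, 64, 47, 19, 1] end={s48} ∉↓L; 4/4 del acc.
'5r5bb': N↓-sim [67, 56, 38, 18, 7, 1] end={s48} rej; 5/5 single-dels accept.
'rbrrr': run [67, 64, 48, 30, 10, 1] end={s48} rej; 5/5 deletions ∈↓L.
6 words, ⪯-incomp.

Antichain: [4, 1b, 555r, rrb1, 5r5bb, rbrrr].


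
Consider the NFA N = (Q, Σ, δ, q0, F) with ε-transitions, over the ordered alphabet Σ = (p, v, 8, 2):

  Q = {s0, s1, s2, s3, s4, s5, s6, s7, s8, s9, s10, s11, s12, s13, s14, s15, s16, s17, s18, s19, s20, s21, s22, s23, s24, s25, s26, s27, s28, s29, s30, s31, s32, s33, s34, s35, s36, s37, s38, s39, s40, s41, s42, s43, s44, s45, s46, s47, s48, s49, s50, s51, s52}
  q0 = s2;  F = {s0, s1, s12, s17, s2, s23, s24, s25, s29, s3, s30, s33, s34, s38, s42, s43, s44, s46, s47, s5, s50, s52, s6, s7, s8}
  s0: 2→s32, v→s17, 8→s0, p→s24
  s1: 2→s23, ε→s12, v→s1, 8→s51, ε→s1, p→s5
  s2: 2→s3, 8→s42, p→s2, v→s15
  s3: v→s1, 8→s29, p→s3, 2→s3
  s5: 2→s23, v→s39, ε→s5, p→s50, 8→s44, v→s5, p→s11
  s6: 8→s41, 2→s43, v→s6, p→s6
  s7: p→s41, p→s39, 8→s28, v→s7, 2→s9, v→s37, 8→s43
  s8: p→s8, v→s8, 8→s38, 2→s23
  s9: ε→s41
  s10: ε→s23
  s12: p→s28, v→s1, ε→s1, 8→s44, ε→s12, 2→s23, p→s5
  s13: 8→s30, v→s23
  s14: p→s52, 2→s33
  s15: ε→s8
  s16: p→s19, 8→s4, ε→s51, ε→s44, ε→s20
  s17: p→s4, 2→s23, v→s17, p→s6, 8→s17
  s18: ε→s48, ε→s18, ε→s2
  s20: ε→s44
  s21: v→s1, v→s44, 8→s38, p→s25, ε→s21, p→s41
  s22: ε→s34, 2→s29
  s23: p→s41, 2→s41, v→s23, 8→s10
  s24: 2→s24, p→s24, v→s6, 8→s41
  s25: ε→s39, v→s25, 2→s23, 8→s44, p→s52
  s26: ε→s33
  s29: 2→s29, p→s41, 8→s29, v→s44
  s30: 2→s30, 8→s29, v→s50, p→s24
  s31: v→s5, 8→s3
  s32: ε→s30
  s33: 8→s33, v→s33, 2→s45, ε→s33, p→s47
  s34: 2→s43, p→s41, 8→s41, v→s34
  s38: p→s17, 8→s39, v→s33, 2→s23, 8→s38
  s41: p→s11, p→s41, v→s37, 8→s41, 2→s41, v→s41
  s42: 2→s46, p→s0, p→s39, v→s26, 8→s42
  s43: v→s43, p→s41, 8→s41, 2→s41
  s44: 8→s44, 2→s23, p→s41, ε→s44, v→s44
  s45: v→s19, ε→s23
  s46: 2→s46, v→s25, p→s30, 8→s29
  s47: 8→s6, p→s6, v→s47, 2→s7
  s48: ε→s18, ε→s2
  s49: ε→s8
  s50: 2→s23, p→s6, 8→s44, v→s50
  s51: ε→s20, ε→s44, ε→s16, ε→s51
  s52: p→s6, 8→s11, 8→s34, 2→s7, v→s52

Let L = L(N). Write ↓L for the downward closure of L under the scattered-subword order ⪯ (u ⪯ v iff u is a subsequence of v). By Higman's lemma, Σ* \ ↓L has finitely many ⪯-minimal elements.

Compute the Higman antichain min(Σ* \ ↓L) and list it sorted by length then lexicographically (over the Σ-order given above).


|Q|=53, |F|=25, |δ|=161 (30 ε).
min D↑ (25 st, q0=0, F={12}): 0:p→0,v→1,8→2,2→3 1:p→1,v→1,8→4,2→5 2:p→6,v→7,8→2,2→8 3:p→3,v→9,8→10,2→3 4:p→11,v→7,8→4,2→5 5:p→12,v→5,8→5,2→12 6:p→13,v→11,8→6,2→14 7:p→15,v→7,8→7,2→5 8:p→14,v→16,8→10,2→8 9:p→17,v→9,8→18,2→5 10:p→12,v→18,8→10,2→10 11:p→19,v→11,8→11,2→5 12:p→12,v→12,8→12,2→12 13:p→13,v→19,8→12,2→13 14:p→13,v→20,8→10,2→14 15:p→19,v→15,8→19,2→21 16:p→22,v→16,8→18,2→5 17:p→20,v→17,8→18,2→5 18:p→12,v→18,8→18,2→5 19:p→19,v→19,8→12,2→23 20:p→19,v→20,8→18,2→5 21:p→12,v→21,8→23,2→12 22:p→19,v→22,8→24,2→21 23:p→12,v→23,8→12,2→12 24:p→12,v→24,8→12,2→23.
'v2p': run [41, 32, 12, 4] end={s11,s37,s39,s41} — reject; 3/3 single-dels accept.
'v22': N↓-sim [41, 32, 12, 4] end={s11,s37,s41,s9} — reject; 3/3 del acc.
'28p': run [41, 31, 15, 4] end={s11,s19,s37,s41} rej; 3/3 single-dels accept.
'8pp8': N↓-sim [41, 34, 24, 8, 3] end={s11,s37,s41} — reject; 4/4 deletions ∈↓L.
'8vp88': N↓-sim [41, 34, 23, 13, 7, 3] end={s11,s37,s41} rej; 5/5 single-dels accept.
'2vppp8': |S_i|=[41, 31, 24, 17, 10, 5, 3] end={s11,s37,s41} — reject; 6/6 deletions ∈↓L.
6 minimals (antichain).

A = [v2p, v22, 28p, 8pp8, 8vp88, 2vppp8].


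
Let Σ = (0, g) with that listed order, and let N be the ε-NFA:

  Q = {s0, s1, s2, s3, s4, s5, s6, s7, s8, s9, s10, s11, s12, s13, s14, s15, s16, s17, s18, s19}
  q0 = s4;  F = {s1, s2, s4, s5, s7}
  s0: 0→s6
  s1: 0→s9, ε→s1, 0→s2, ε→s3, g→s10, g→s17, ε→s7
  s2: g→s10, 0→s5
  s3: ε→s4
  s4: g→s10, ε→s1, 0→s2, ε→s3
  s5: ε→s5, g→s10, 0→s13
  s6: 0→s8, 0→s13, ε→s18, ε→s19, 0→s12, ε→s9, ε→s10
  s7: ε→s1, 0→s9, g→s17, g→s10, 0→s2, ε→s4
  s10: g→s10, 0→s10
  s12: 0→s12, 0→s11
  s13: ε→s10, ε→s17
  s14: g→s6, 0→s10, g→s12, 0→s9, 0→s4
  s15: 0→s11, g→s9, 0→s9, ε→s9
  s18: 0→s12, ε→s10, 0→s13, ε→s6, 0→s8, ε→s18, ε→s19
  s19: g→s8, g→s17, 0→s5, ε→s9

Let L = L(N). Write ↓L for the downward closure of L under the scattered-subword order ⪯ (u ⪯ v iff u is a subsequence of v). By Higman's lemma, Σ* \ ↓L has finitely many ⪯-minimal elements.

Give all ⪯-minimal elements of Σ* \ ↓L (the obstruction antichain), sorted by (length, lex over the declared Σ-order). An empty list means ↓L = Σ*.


|Q|=20, |F|=5, |δ|=57 (21 ε).
min D↑ (4 st, q0=0, F={2}): 0:0→1,g→2 1:0→3,g→2 2:0→2,g→2 3:0→2,g→2.
'g': run [10, 2] end={s10,s17} rej; 1/1 deletions ∈↓L.
'000': |S_i|=[10, 6, 4, 3] end={s10,s13,s17} ∉↓L; 3/3 deletions ∈↓L.
2 words, ⪯-incomp.

min(Σ*\↓L) = [g, 000].


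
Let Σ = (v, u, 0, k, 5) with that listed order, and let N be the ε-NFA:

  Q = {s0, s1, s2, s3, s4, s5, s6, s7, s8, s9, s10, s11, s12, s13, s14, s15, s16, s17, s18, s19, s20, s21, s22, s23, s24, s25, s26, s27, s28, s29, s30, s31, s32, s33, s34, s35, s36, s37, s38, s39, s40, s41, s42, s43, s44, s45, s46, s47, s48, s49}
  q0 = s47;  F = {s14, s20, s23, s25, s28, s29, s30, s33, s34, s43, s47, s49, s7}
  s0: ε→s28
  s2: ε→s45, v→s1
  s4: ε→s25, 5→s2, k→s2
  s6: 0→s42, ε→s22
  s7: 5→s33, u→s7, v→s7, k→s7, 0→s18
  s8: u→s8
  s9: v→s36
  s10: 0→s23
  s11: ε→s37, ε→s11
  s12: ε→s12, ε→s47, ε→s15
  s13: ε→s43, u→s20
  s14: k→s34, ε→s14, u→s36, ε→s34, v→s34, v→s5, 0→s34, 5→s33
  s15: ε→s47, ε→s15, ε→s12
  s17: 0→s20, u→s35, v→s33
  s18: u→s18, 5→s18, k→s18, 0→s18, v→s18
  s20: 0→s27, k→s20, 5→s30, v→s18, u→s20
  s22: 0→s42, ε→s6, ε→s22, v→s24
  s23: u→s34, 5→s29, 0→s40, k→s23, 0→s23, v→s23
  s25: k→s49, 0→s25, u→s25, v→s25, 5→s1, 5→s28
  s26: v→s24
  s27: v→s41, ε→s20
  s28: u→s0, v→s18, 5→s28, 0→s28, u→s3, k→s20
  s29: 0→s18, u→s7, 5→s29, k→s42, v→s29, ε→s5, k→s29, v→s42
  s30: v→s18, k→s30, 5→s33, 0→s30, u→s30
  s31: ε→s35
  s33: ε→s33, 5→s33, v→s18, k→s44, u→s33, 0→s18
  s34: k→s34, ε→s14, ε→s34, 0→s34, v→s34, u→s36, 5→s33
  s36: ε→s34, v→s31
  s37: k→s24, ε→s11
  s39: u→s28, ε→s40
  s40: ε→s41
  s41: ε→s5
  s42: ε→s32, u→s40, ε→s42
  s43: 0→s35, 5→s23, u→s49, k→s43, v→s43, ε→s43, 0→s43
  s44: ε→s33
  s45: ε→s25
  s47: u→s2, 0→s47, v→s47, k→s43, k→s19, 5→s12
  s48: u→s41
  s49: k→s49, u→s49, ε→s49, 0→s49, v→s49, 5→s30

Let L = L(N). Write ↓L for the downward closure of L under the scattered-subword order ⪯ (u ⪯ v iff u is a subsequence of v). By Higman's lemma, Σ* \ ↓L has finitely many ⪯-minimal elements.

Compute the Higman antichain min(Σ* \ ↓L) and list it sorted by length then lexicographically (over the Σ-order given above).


|Q|=50, |F|=13, |δ|=132 (34 ε).
min D↑ (13 st, q0=0, F={7}): 0:v→0,u→1,0→0,k→2,5→0 1:v→1,u→1,0→1,k→3,5→4 2:v→2,u→3,0→2,k→2,5→5 3:v→3,u→3,0→3,k→3,5→6 4:v→7,u→4,0→4,k→8,5→4 5:v→5,u→9,0→5,k→5,5→10 6:v→7,u→6,0→6,k→6,5→11 7:v→7,u→7,0→7,k→7,5→7 8:v→7,u→8,0→8,k→8,5→6 9:v→9,u→9,0→9,k→9,5→11 10:v→10,u→12,0→7,k→10,5→10 11:v→7,u→11,0→7,k→11,5→11 12:v→12,u→12,0→7,k→12,5→11 [Hopcroft].
'u5v': run [32, 23, 12, 3] end={s18,s41,s5} — reject; 3/3 del acc.
'k550': N↓-sim [32, 22, 17, 10, 1] end={s18} ∉↓L; 4/4 deletions ∈↓L.
2 obstructions.

A = [u5v, k550].


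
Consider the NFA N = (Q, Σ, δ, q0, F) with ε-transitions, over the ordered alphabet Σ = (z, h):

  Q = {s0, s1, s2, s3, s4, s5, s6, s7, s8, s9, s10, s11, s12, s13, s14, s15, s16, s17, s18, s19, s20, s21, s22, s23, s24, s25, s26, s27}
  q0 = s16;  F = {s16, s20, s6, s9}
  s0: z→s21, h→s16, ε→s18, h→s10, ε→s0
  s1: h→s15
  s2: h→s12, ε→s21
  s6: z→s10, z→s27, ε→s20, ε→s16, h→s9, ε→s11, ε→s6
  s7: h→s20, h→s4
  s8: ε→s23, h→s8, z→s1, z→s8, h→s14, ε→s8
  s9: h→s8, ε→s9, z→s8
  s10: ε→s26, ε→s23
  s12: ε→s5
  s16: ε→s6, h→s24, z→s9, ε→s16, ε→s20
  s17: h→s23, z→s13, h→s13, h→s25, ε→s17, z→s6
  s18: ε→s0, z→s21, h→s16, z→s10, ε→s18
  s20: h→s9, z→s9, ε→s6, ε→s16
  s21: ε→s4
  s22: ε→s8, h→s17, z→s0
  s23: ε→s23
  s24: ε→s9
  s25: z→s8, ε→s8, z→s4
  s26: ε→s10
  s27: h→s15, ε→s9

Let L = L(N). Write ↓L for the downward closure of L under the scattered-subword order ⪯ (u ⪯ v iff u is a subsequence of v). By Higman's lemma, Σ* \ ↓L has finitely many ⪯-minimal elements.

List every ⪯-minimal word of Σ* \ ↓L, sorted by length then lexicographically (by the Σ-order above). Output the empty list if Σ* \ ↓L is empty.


A = [zz, zh, hz, hh].

|Q|=28, |F|=4, |δ|=61 (28 ε).
min D↑ (3 st, q0=0, F={2}): 0:z→1,h→1 1:z→2,h→2 2:z→2,h→2 [Hopcroft].
'zz': |S_i|=[14, 9, 5] end={s1,s14,s15,s23,s8} rej; 2/2 del acc.
'zh': run [14, 9, 5] end={s1,s14,s15,s23,s8} ∉↓L; 2/2 del acc.
'hz': |S_i|=[14, 7, 5] end={s1,s14,s15,s23,s8} ∉↓L; 2/2 deletions ∈↓L.
'hh': run [14, 7, 5] end={s1,s14,s15,s23,s8} — reject; 2/2 deletions ∈↓L.
4 obstructions.


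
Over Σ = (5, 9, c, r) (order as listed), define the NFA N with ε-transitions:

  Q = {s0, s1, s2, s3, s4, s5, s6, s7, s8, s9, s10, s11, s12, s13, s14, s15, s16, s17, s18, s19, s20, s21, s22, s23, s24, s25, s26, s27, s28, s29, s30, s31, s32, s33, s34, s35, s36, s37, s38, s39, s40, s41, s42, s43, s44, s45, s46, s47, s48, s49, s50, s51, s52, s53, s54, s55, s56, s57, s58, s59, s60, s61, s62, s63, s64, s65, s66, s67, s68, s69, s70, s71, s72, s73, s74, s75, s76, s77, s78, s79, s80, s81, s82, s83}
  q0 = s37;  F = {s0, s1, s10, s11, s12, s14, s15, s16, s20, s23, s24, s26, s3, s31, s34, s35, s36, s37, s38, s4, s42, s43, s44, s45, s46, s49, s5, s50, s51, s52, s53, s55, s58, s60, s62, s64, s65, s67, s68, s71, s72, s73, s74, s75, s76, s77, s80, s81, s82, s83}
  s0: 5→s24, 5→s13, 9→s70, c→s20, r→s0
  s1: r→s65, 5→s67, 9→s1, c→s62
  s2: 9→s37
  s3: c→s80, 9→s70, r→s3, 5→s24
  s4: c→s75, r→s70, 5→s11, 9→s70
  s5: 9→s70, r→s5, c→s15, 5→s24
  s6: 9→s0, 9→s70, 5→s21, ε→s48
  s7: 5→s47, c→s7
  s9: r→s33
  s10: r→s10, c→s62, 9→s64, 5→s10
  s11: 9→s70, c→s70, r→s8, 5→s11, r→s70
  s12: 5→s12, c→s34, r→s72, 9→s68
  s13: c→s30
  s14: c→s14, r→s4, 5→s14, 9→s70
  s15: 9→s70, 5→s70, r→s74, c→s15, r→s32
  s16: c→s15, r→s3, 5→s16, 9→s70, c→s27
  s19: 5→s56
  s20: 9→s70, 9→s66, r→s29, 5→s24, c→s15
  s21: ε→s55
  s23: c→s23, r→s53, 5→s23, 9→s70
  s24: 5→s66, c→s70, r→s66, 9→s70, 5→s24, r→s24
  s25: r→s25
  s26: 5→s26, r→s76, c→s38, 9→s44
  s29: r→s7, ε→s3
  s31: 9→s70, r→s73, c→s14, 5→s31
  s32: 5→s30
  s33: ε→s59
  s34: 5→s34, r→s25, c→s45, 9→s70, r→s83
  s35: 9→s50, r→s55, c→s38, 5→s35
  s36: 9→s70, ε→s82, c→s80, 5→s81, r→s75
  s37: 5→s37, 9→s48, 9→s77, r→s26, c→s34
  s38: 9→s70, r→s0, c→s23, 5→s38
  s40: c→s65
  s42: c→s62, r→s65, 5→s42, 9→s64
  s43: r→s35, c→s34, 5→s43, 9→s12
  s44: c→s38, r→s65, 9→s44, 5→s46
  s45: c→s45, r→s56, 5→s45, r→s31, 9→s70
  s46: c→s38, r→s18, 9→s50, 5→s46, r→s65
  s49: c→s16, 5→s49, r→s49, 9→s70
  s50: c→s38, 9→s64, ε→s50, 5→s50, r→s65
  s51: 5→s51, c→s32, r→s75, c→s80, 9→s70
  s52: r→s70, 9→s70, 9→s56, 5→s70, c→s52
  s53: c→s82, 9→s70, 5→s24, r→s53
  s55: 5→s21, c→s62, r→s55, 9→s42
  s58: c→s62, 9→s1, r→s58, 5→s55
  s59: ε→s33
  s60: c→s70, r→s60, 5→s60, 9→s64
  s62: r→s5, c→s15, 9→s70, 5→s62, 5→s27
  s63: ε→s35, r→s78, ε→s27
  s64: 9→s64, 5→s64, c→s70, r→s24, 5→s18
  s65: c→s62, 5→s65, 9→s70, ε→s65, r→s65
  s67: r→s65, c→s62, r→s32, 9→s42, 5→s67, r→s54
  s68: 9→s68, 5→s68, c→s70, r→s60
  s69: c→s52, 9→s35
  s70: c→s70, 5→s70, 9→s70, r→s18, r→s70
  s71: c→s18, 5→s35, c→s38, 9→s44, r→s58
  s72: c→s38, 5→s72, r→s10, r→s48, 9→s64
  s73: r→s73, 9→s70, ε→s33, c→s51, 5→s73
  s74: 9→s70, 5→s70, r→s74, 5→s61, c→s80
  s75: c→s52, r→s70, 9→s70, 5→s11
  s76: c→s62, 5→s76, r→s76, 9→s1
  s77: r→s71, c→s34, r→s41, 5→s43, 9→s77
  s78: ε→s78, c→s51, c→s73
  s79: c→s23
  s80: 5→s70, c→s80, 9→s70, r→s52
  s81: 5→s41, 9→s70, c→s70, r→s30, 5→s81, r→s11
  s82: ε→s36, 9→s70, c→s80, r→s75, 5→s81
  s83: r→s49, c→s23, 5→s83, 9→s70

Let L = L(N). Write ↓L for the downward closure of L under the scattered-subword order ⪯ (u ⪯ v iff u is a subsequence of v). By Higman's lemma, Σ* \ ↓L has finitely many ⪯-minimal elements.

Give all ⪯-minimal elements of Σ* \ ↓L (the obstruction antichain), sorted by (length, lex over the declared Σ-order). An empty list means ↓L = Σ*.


|Q|=84, |F|=50, |δ|=260 (13 ε).
min D↑ (50 st, q0=0, F={6}): 0:5→0,9→1,c→2,r→3 1:5→4,9→1,c→2,r→5 2:5→2,9→6,c→7,r→8 3:5→3,9→9,c→10,r→11 4:5→4,9→12,c→2,r→13 5:5→13,9→9,c→10,r→14 6:5→6,9→6,c→6,r→6 7:5→7,9→6,c→7,r→15 8:5→8,9→6,c→16,r→17 9:5→18,9→9,c→10,r→19 10:5→10,9→6,c→16,r→20 11:5→11,9→21,c→22,r→11 12:5→12,9→23,c→2,r→24 13:5→13,9→25,c→10,r→26 14:5→26,9→21,c→22,r→14 15:5→15,9→6,c→27,r→28 16:5→16,9→6,c→16,r→29 17:5→17,9→6,c→30,r→17 18:5→18,9→25,c→10,r→19 19:5→19,9→6,c→22,r→19 20:5→31,9→6,c→32,r→20 21:5→33,9→21,c→22,r→19 22:5→22,9→6,c→34,r→35 23:5→23,9→23,c→6,r→36 24:5→24,9→37,c→10,r→38 25:5→25,9→37,c→10,r→19 26:5→26,9→39,c→22,r→26 27:5→27,9→6,c→27,r→40 28:5→28,9→6,c→41,r→28 29:5→31,9→6,c→42,r→29 30:5→30,9→6,c→34,r→43 31:5→31,9→6,c→6,r→31 32:5→31,9→6,c→34,r→43 33:5→33,9→39,c→22,r→19 34:5→6,9→6,c→34,r→44 35:5→31,9→6,c→34,r→35 36:5→36,9→37,c→6,r→36 37:5→37,9→37,c→6,r→31 38:5→38,9→37,c→22,r→38 39:5→39,9→37,c→22,r→19 40:5→45,9→6,c→46,r→6 41:5→41,9→6,c→47,r→46 42:5→48,9→6,c→47,r→46 43:5→31,9→6,c→47,r→43 44:5→6,9→6,c→47,r→44 45:5→45,9→6,c→6,r→6 46:5→45,9→6,c→49,r→6 47:5→6,9→6,c→47,r→49 48:5→48,9→6,c→6,r→45 49:5→6,9→6,c→49,r→6.
'c9': |S_i|=[70, 45, 4] end={s18,s56,s66,s70} ∉↓L; 2/2 del acc.
'r9r9': run [70, 63, 41, 32, 4] end={s18,s56,s66,s70} ∉↓L; 4/4 single-dels accept.
'9599c': N↓-sim [70, 67, 62, 55, 8, 2] end={s18,s70} ∉↓L; 5/5 del acc.
'rcr5c': N↓-sim [70, 63, 36, 29, 12, 3] end={s18,s30,s70} — reject; 5/5 del acc.
'rrcc5': N↓-sim [70, 63, 51, 29, 13, 5] end={s18,s30,s47,s61,s70} ∉↓L; 5/5 single-dels accept.
'ccrcrr': |S_i|=[70, 45, 36, 30, 19, 9, 3] end={s18,s70,s8} — reject; 6/6 deletions ∈↓L.
6 obstructions.

A = [c9, r9r9, 9599c, rcr5c, rrcc5, ccrcrr].


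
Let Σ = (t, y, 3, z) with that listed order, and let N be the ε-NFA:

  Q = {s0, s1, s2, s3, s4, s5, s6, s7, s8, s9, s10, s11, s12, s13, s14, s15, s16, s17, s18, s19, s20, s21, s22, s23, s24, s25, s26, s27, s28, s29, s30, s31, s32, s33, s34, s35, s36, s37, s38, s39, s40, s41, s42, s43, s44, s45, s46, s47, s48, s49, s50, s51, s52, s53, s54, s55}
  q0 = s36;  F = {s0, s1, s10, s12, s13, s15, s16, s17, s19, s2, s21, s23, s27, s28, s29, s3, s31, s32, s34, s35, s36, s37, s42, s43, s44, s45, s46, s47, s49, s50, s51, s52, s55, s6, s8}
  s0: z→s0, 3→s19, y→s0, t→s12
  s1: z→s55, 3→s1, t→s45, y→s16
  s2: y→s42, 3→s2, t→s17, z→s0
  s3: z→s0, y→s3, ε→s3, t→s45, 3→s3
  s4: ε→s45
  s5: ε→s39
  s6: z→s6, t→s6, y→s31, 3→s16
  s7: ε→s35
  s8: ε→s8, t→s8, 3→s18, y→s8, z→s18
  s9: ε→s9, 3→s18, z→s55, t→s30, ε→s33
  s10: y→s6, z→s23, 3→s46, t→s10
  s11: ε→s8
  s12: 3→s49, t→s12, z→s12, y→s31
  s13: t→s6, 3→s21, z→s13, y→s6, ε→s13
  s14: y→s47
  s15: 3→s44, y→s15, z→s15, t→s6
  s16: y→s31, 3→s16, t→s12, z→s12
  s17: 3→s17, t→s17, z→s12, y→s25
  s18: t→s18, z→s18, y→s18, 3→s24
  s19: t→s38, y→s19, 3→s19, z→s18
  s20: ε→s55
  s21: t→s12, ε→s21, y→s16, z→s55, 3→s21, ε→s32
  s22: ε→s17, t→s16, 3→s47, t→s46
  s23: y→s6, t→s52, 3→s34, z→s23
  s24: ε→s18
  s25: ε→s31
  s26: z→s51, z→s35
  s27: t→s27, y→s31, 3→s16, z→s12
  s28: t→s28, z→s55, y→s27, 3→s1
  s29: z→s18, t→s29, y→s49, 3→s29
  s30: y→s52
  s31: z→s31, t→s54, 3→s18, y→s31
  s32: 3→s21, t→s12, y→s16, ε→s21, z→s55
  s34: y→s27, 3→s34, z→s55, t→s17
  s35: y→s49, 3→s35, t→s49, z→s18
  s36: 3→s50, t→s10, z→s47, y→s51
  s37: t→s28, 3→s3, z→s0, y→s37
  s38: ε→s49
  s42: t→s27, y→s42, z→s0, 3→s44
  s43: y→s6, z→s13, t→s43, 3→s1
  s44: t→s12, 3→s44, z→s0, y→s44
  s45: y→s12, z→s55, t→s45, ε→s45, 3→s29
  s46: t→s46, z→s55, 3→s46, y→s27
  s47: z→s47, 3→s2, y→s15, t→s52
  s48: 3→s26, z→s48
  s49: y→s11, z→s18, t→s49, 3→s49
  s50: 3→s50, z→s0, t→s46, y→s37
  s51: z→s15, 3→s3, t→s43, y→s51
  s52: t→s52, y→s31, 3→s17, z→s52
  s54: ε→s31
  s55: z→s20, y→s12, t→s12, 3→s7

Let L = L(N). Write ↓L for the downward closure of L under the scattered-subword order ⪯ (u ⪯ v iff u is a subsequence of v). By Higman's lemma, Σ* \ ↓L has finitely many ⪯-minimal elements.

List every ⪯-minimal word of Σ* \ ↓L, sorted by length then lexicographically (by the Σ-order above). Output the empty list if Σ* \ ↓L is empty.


|Q|=56, |F|=35, |δ|=175 (19 ε).
min D↑ (35 st, q0=0, F={29}): 0:t→1,y→2,3→3,z→4 1:t→1,y→5,3→6,z→7 2:t→8,y→2,3→9,z→10 3:t→6,y→11,3→3,z→12 4:t→13,y→10,3→14,z→4 5:t→5,y→15,3→16,z→5 6:t→6,y→17,3→6,z→18 7:t→13,y→5,3→19,z→7 8:t→8,y→5,3→20,z→21 9:t→22,y→9,3→9,z→12 10:t→5,y→10,3→23,z→10 11:t→24,y→11,3→9,z→12 12:t→25,y→12,3→26,z→12 13:t→13,y→15,3→27,z→13 14:t→27,y→28,3→14,z→12 15:t→15,y→15,3→29,z→15 16:t→25,y→15,3→16,z→25 17:t→17,y→15,3→16,z→25 18:t→25,y→25,3→30,z→18 19:t→27,y→17,3→19,z→18 20:t→22,y→16,3→20,z→18 21:t→5,y→5,3→31,z→21 22:t→22,y→25,3→32,z→18 23:t→25,y→23,3→23,z→12 24:t→24,y→17,3→20,z→18 25:t→25,y→15,3→33,z→25 26:t→33,y→26,3→26,z→29 27:t→27,y→15,3→27,z→25 28:t→17,y→28,3→23,z→12 29:t→29,y→29,3→29,z→29 30:t→33,y→33,3→30,z→29 31:t→25,y→16,3→31,z→18 32:t→32,y→33,3→32,z→29 33:t→33,y→34,3→33,z→29 34:t→34,y→34,3→29,z→29.
'tyy3': |S_i|=[43, 31, 12, 6, 2] end={s18,s24} — reject; 4/4 del acc.
'3z3z': N↓-sim [43, 33, 15, 9, 2] end={s18,s24} rej; 4/4 single-dels accept.
'zty3': N↓-sim [43, 31, 15, 7, 2] end={s18,s24} rej; 4/4 del acc.
'y3t3z': run [43, 33, 23, 15, 8, 2] end={s18,s24} — reject; 5/5 single-dels accept.
4 minimals (antichain).

Antichain: [tyy3, 3z3z, zty3, y3t3z].


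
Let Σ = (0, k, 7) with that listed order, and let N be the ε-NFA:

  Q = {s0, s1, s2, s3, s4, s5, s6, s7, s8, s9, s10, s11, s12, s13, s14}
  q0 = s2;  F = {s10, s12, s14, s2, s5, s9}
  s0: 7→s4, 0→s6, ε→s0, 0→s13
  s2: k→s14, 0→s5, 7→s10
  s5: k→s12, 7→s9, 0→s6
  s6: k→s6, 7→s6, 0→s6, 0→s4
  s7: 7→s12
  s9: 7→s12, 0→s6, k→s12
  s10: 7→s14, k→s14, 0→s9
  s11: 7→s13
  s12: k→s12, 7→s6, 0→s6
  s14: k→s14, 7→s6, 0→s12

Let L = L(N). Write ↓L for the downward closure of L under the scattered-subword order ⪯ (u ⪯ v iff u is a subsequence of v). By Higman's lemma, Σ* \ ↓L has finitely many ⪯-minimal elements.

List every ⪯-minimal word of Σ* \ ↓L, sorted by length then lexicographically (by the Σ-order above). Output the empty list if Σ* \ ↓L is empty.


A = [00, k7, 777].

|Q|=15, |F|=6, |δ|=28 (1 ε).
min D↑ (7 st, q0=0, F={4}): 0:0→1,k→2,7→3 1:0→4,k→5,7→6 2:0→5,k→2,7→4 3:0→6,k→2,7→2 4:0→4,k→4,7→4 5:0→4,k→5,7→4 6:0→4,k→5,7→5 [Hopcroft].
'00': run [8, 5, 2] end={s4,s6} ∉↓L; 2/2 deletions ∈↓L.
'k7': |S_i|=[8, 4, 2] end={s4,s6} — reject; 2/2 deletions ∈↓L.
'777': |S_i|=[8, 6, 4, 2] end={s4,s6} ∉↓L; 3/3 deletions ∈↓L.
3 minimals (antichain).


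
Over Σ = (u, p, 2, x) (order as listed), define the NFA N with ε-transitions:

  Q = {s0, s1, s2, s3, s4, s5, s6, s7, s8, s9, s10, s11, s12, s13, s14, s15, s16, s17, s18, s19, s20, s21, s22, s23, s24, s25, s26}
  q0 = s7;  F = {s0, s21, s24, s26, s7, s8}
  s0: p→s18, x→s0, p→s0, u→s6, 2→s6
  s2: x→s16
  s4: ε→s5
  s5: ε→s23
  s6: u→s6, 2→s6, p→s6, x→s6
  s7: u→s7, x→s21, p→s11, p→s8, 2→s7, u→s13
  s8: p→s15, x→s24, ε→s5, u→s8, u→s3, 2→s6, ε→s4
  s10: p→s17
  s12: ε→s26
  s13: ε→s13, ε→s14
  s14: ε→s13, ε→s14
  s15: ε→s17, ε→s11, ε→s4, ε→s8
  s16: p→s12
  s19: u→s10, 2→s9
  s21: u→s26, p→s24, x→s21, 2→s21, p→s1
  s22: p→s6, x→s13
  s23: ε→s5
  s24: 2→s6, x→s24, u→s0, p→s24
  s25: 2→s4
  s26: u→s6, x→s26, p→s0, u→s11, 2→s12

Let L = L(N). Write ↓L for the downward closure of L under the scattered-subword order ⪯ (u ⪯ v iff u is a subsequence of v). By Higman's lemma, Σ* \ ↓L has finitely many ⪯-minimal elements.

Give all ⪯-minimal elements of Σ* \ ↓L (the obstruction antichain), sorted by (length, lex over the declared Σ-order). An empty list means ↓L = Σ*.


Antichain: [p2, xuu].

|Q|=27, |F|=6, |δ|=56 (14 ε).
min D↑ (7 st, q0=0, F={3}): 0:u→0,p→1,2→0,x→2 1:u→1,p→1,2→3,x→4 2:u→5,p→4,2→2,x→2 3:u→3,p→3,2→3,x→3 4:u→6,p→4,2→3,x→4 5:u→3,p→6,2→5,x→5 6:u→3,p→6,2→3,x→6.
'p2': N↓-sim [19, 13, 1] end={s6} ∉↓L; 2/2 single-dels accept.
'xuu': run [19, 9, 6, 2] end={s11,s6} rej; 3/3 del acc.
2 words, ⪯-incomp.


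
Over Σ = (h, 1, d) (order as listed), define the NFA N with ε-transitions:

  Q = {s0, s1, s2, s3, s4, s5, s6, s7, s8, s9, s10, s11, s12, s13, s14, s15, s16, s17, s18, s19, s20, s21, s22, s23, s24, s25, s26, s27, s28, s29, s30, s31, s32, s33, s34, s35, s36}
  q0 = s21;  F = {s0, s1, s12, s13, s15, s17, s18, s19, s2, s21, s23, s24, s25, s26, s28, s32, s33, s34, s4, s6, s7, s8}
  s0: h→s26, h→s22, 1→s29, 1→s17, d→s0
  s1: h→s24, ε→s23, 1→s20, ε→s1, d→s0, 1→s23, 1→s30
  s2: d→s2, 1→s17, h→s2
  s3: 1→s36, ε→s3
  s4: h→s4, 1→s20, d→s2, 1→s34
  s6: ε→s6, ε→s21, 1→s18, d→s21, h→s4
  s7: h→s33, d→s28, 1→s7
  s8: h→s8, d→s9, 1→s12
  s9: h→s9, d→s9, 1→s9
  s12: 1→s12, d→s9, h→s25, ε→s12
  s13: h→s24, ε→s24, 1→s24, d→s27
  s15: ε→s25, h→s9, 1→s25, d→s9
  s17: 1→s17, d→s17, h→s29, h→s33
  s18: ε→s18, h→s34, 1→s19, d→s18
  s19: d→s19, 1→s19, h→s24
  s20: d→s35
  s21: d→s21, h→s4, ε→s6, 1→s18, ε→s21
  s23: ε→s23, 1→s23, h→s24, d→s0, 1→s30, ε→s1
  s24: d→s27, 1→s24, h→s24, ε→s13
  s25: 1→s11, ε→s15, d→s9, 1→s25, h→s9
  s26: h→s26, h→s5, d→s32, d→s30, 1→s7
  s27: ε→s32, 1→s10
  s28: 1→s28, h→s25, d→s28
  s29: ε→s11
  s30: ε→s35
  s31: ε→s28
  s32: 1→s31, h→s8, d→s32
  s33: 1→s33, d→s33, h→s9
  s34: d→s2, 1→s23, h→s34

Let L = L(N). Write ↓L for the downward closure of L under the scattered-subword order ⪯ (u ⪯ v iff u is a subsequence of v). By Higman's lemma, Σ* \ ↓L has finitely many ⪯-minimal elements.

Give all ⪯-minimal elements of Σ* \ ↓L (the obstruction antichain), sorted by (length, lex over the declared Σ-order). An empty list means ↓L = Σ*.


|Q|=37, |F|=22, |δ|=101 (19 ε).
min D↑ (19 st, q0=0, F={13}): 0:h→1,1→2,d→0 1:h→1,1→3,d→4 2:h→3,1→5,d→2 3:h→3,1→6,d→4 4:h→4,1→7,d→4 5:h→8,1→5,d→5 6:h→8,1→6,d→9 7:h→10,1→7,d→7 8:h→8,1→8,d→11 9:h→12,1→7,d→9 10:h→13,1→10,d→10 11:h→14,1→15,d→11 12:h→12,1→16,d→11 13:h→13,1→13,d→13 14:h→14,1→17,d→13 15:h→18,1→15,d→15 16:h→10,1→16,d→15 17:h→18,1→17,d→13 18:h→13,1→18,d→13 [Hopcroft].
'hd1hh': run [33, 29, 22, 12, 6, 1] end={s9} rej; 5/5 deletions ∈↓L.
'11hdhd': N↓-sim [33, 30, 27, 21, 14, 6, 1] end={s9} rej; 6/6 del acc.
2 obstructions.

A = [hd1hh, 11hdhd].


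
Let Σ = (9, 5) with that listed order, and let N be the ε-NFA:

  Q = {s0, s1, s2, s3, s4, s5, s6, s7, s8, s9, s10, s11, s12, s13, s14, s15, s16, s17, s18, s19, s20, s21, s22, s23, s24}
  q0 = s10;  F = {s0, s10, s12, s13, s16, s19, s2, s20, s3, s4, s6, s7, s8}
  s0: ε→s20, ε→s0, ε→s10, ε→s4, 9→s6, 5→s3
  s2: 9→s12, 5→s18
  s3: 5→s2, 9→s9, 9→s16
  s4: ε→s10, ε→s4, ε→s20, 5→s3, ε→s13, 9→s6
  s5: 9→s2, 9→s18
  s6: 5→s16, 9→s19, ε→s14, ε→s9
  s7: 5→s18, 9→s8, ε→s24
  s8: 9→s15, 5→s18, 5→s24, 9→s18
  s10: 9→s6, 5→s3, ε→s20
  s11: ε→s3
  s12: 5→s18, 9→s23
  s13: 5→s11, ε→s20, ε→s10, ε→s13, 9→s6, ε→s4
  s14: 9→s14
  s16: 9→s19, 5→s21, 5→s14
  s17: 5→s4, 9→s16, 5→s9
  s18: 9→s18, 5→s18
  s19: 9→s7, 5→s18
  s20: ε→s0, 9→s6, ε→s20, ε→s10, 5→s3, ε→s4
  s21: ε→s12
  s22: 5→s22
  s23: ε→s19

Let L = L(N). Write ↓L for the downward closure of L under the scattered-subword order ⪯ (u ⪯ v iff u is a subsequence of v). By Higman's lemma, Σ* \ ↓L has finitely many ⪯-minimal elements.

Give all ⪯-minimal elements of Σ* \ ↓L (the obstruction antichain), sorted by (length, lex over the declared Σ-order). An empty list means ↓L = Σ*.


A = [995, 555, 99999].

|Q|=25, |F|=13, |δ|=62 (23 ε).
min D↑ (10 st, q0=0, F={7}): 0:9→1,5→2 1:9→3,5→4 2:9→4,5→5 3:9→6,5→7 4:9→3,5→8 5:9→8,5→7 6:9→9,5→7 7:9→7,5→7 8:9→3,5→7 9:9→7,5→7 (ε-aug+det+¬).
'995': |S_i|=[21, 13, 8, 2] end={s18,s24} ∉↓L; 3/3 del acc.
'555': |S_i|=[21, 15, 11, 2] end={s18,s24} ∉↓L; 3/3 single-dels accept.
'99999': run [21, 13, 8, 6, 5, 3] end={s14,s15,s18} rej; 5/5 single-dels accept.
3 words, ⪯-incomp.


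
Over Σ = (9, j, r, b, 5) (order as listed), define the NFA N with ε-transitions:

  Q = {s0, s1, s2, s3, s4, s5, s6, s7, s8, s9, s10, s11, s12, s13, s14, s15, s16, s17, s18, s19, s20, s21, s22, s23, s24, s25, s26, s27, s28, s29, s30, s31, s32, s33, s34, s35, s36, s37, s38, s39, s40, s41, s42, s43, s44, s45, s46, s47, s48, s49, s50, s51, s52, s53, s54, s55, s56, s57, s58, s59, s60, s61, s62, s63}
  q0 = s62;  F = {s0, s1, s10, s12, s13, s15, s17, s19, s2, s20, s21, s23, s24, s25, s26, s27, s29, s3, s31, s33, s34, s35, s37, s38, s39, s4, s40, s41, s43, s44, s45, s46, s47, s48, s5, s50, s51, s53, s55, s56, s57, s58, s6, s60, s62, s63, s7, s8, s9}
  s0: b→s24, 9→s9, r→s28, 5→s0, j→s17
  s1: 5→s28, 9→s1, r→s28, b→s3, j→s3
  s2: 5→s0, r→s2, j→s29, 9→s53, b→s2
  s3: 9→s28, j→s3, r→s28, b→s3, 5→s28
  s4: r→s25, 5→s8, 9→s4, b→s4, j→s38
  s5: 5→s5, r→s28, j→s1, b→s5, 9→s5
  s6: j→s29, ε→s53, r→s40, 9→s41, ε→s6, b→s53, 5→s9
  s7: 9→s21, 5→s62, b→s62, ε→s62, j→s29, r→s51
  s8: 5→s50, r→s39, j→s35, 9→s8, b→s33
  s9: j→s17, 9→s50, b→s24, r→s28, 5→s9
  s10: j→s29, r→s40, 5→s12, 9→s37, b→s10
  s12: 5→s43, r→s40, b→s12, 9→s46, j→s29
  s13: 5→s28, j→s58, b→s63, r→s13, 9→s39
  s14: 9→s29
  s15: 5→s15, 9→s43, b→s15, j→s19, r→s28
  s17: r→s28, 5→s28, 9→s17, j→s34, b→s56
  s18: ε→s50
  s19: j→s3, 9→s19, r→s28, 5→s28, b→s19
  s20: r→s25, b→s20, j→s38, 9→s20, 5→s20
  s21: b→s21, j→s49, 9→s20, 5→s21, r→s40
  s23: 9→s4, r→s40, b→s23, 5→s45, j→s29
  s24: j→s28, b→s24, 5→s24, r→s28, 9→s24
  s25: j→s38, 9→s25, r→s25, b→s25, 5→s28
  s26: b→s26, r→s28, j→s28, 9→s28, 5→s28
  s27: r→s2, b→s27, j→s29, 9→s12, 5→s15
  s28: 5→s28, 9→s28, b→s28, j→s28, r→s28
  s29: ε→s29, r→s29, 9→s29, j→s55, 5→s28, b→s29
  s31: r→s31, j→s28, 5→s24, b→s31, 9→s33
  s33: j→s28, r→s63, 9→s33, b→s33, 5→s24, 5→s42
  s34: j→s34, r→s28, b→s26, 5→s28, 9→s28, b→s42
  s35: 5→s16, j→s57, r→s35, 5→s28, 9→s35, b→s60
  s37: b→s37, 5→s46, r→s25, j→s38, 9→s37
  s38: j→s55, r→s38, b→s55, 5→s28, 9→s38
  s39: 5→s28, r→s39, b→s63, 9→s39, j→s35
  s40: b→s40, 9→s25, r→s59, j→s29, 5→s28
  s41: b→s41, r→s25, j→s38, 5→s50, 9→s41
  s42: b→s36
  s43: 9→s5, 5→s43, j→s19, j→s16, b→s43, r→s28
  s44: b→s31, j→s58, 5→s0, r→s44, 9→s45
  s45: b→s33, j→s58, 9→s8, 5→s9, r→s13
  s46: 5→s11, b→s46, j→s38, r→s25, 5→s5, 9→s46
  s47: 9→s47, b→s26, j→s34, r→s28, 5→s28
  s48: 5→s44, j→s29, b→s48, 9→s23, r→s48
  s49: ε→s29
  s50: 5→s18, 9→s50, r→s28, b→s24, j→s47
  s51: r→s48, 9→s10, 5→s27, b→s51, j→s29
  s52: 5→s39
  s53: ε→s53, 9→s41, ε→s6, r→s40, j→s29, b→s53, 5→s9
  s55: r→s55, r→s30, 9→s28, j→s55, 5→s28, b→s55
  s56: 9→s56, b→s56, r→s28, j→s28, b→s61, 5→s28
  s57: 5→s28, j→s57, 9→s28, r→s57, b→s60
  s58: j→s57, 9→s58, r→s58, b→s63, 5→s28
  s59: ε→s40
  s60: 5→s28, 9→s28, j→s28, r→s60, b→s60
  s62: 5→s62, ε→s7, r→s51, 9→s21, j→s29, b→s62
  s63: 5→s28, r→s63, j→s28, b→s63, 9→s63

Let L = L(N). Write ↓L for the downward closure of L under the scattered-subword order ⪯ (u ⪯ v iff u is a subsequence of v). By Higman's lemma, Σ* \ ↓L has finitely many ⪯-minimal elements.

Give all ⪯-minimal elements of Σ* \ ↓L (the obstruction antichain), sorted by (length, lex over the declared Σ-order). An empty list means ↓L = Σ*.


|Q|=64, |F|=49, |δ|=270 (10 ε).
min D↑ (48 st, q0=0, F={7}): 0:9→1,j→2,r→3,b→0,5→0 1:9→4,j→2,r→5,b→1,5→1 2:9→2,j→6,r→2,b→2,5→7 3:9→8,j→2,r→9,b→3,5→10 4:9→4,j→11,r→12,b→4,5→4 5:9→12,j→2,r→5,b→5,5→7 6:9→7,j→6,r→6,b→6,5→7 7:9→7,j→7,r→7,b→7,5→7 8:9→13,j→2,r→5,b→8,5→14 9:9→15,j→2,r→9,b→9,5→16 10:9→14,j→2,r→17,b→10,5→18 11:9→11,j→6,r→11,b→6,5→7 12:9→12,j→11,r→12,b→12,5→7 13:9→13,j→11,r→12,b→13,5→19 14:9→19,j→2,r→5,b→14,5→20 15:9→21,j→2,r→5,b→15,5→22 16:9→22,j→23,r→16,b→24,5→25 17:9→26,j→2,r→17,b→17,5→25 18:9→20,j→27,r→7,b→18,5→18 19:9→19,j→11,r→12,b→19,5→28 20:9→28,j→27,r→7,b→20,5→20 21:9→21,j→11,r→12,b→21,5→29 22:9→29,j→23,r→30,b→31,5→32 23:9→23,j→33,r→23,b→34,5→7 24:9→31,j→7,r→24,b→24,5→35 25:9→32,j→36,r→7,b→35,5→25 26:9→37,j→2,r→5,b→26,5→32 27:9→27,j→38,r→7,b→27,5→7 28:9→28,j→39,r→7,b→28,5→28 29:9→29,j→40,r→41,b→31,5→42 30:9→41,j→23,r→30,b→34,5→7 31:9→31,j→7,r→34,b→31,5→35 32:9→42,j→36,r→7,b→35,5→32 33:9→7,j→33,r→33,b→43,5→7 34:9→34,j→7,r→34,b→34,5→7 35:9→35,j→7,r→7,b→35,5→35 36:9→36,j→44,r→7,b→45,5→7 37:9→37,j→11,r→12,b→37,5→42 38:9→7,j→38,r→7,b→38,5→7 39:9→39,j→38,r→7,b→38,5→7 40:9→40,j→33,r→40,b→43,5→7 41:9→41,j→40,r→41,b→34,5→7 42:9→42,j→46,r→7,b→35,5→42 43:9→7,j→7,r→43,b→43,5→7 44:9→7,j→44,r→7,b→47,5→7 45:9→45,j→7,r→7,b→45,5→7 46:9→46,j→44,r→7,b→47,5→7 47:9→7,j→7,r→7,b→47,5→7.
'j5': N↓-sim [59, 23, 2] end={s16,s28} — reject; 2/2 single-dels accept.
'9r5': N↓-sim [59, 49, 16, 2] end={s16,s28} ∉↓L; 3/3 deletions ∈↓L.
'jj9': |S_i|=[59, 23, 10, 1] end={s28} — reject; 3/3 single-dels accept.
'r55r': |S_i|=[59, 54, 48, 22, 1] end={s28} ∉↓L; 4/4 del acc.
'99jb9': |S_i|=[59, 49, 36, 15, 8, 1] end={s28} ∉↓L; 5/5 deletions ∈↓L.
'rr5bj': |S_i|=[59, 54, 41, 27, 11, 1] end={s28} — reject; 5/5 single-dels accept.
6 minimals (antichain).

min(Σ*\↓L) = [j5, 9r5, jj9, r55r, 99jb9, rr5bj].
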